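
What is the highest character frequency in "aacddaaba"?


Input: aacddaaba
Character counts:
  'a': 5
  'b': 1
  'c': 1
  'd': 2
Maximum frequency: 5

5


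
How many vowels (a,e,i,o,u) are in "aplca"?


Input: aplca
Checking each character:
  'a' at position 0: vowel (running total: 1)
  'p' at position 1: consonant
  'l' at position 2: consonant
  'c' at position 3: consonant
  'a' at position 4: vowel (running total: 2)
Total vowels: 2

2


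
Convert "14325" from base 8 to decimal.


Input: "14325" in base 8
Positional expansion:
  Digit '1' (value 1) x 8^4 = 4096
  Digit '4' (value 4) x 8^3 = 2048
  Digit '3' (value 3) x 8^2 = 192
  Digit '2' (value 2) x 8^1 = 16
  Digit '5' (value 5) x 8^0 = 5
Sum = 6357

6357


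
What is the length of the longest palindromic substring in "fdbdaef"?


Input: "fdbdaef"
Checking substrings for palindromes:
  [1:4] "dbd" (len 3) => palindrome
Longest palindromic substring: "dbd" with length 3

3


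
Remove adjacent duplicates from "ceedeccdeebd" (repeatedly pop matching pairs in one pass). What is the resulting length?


Input: ceedeccdeebd
Stack-based adjacent duplicate removal:
  Read 'c': push. Stack: c
  Read 'e': push. Stack: ce
  Read 'e': matches stack top 'e' => pop. Stack: c
  Read 'd': push. Stack: cd
  Read 'e': push. Stack: cde
  Read 'c': push. Stack: cdec
  Read 'c': matches stack top 'c' => pop. Stack: cde
  Read 'd': push. Stack: cded
  Read 'e': push. Stack: cdede
  Read 'e': matches stack top 'e' => pop. Stack: cded
  Read 'b': push. Stack: cdedb
  Read 'd': push. Stack: cdedbd
Final stack: "cdedbd" (length 6)

6


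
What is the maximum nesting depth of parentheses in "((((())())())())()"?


Input: "((((())())())())()"
Tracking depth:
  Position 0 '(': depth becomes 1
  Position 1 '(': depth becomes 2
  Position 2 '(': depth becomes 3
  Position 3 '(': depth becomes 4
  Position 4 '(': depth becomes 5
  Position 5 ')': depth becomes 4
  Position 6 ')': depth becomes 3
  Position 7 '(': depth becomes 4
  Position 8 ')': depth becomes 3
  Position 9 ')': depth becomes 2
  Position 10 '(': depth becomes 3
  Position 11 ')': depth becomes 2
  Position 12 ')': depth becomes 1
  Position 13 '(': depth becomes 2
  Position 14 ')': depth becomes 1
  Position 15 ')': depth becomes 0
  Position 16 '(': depth becomes 1
  Position 17 ')': depth becomes 0
Maximum depth reached: 5

5


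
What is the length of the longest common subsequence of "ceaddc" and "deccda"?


LCS of "ceaddc" and "deccda"
DP table:
           d    e    c    c    d    a
      0    0    0    0    0    0    0
  c   0    0    0    1    1    1    1
  e   0    0    1    1    1    1    1
  a   0    0    1    1    1    1    2
  d   0    1    1    1    1    2    2
  d   0    1    1    1    1    2    2
  c   0    1    1    2    2    2    2
LCS length = dp[6][6] = 2

2


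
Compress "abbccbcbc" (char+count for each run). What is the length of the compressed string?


Input: abbccbcbc
Runs:
  'a' x 1 => "a1"
  'b' x 2 => "b2"
  'c' x 2 => "c2"
  'b' x 1 => "b1"
  'c' x 1 => "c1"
  'b' x 1 => "b1"
  'c' x 1 => "c1"
Compressed: "a1b2c2b1c1b1c1"
Compressed length: 14

14


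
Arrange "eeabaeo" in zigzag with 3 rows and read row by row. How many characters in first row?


Zigzag "eeabaeo" into 3 rows:
Placing characters:
  'e' => row 0
  'e' => row 1
  'a' => row 2
  'b' => row 1
  'a' => row 0
  'e' => row 1
  'o' => row 2
Rows:
  Row 0: "ea"
  Row 1: "ebe"
  Row 2: "ao"
First row length: 2

2


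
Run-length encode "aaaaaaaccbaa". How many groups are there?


Input: aaaaaaaccbaa
Scanning for consecutive runs:
  Group 1: 'a' x 7 (positions 0-6)
  Group 2: 'c' x 2 (positions 7-8)
  Group 3: 'b' x 1 (positions 9-9)
  Group 4: 'a' x 2 (positions 10-11)
Total groups: 4

4


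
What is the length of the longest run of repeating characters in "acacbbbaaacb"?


Input: "acacbbbaaacb"
Scanning for longest run:
  Position 1 ('c'): new char, reset run to 1
  Position 2 ('a'): new char, reset run to 1
  Position 3 ('c'): new char, reset run to 1
  Position 4 ('b'): new char, reset run to 1
  Position 5 ('b'): continues run of 'b', length=2
  Position 6 ('b'): continues run of 'b', length=3
  Position 7 ('a'): new char, reset run to 1
  Position 8 ('a'): continues run of 'a', length=2
  Position 9 ('a'): continues run of 'a', length=3
  Position 10 ('c'): new char, reset run to 1
  Position 11 ('b'): new char, reset run to 1
Longest run: 'b' with length 3

3


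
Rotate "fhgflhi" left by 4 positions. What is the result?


Input: "fhgflhi", rotate left by 4
First 4 characters: "fhgf"
Remaining characters: "lhi"
Concatenate remaining + first: "lhi" + "fhgf" = "lhifhgf"

lhifhgf


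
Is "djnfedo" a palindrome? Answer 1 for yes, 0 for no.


Input: djnfedo
Reversed: odefnjd
  Compare pos 0 ('d') with pos 6 ('o'): MISMATCH
  Compare pos 1 ('j') with pos 5 ('d'): MISMATCH
  Compare pos 2 ('n') with pos 4 ('e'): MISMATCH
Result: not a palindrome

0


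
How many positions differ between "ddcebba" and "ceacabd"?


Comparing "ddcebba" and "ceacabd" position by position:
  Position 0: 'd' vs 'c' => DIFFER
  Position 1: 'd' vs 'e' => DIFFER
  Position 2: 'c' vs 'a' => DIFFER
  Position 3: 'e' vs 'c' => DIFFER
  Position 4: 'b' vs 'a' => DIFFER
  Position 5: 'b' vs 'b' => same
  Position 6: 'a' vs 'd' => DIFFER
Positions that differ: 6

6


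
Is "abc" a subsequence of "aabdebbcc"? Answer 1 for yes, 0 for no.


Check if "abc" is a subsequence of "aabdebbcc"
Greedy scan:
  Position 0 ('a'): matches sub[0] = 'a'
  Position 1 ('a'): no match needed
  Position 2 ('b'): matches sub[1] = 'b'
  Position 3 ('d'): no match needed
  Position 4 ('e'): no match needed
  Position 5 ('b'): no match needed
  Position 6 ('b'): no match needed
  Position 7 ('c'): matches sub[2] = 'c'
  Position 8 ('c'): no match needed
All 3 characters matched => is a subsequence

1


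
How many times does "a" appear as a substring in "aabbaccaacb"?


Searching for "a" in "aabbaccaacb"
Scanning each position:
  Position 0: "a" => MATCH
  Position 1: "a" => MATCH
  Position 2: "b" => no
  Position 3: "b" => no
  Position 4: "a" => MATCH
  Position 5: "c" => no
  Position 6: "c" => no
  Position 7: "a" => MATCH
  Position 8: "a" => MATCH
  Position 9: "c" => no
  Position 10: "b" => no
Total occurrences: 5

5


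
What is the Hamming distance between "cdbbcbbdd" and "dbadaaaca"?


Comparing "cdbbcbbdd" and "dbadaaaca" position by position:
  Position 0: 'c' vs 'd' => differ
  Position 1: 'd' vs 'b' => differ
  Position 2: 'b' vs 'a' => differ
  Position 3: 'b' vs 'd' => differ
  Position 4: 'c' vs 'a' => differ
  Position 5: 'b' vs 'a' => differ
  Position 6: 'b' vs 'a' => differ
  Position 7: 'd' vs 'c' => differ
  Position 8: 'd' vs 'a' => differ
Total differences (Hamming distance): 9

9


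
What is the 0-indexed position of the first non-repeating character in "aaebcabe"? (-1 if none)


Input: aaebcabe
Character frequencies:
  'a': 3
  'b': 2
  'c': 1
  'e': 2
Scanning left to right for freq == 1:
  Position 0 ('a'): freq=3, skip
  Position 1 ('a'): freq=3, skip
  Position 2 ('e'): freq=2, skip
  Position 3 ('b'): freq=2, skip
  Position 4 ('c'): unique! => answer = 4

4


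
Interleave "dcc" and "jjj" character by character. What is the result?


Interleaving "dcc" and "jjj":
  Position 0: 'd' from first, 'j' from second => "dj"
  Position 1: 'c' from first, 'j' from second => "cj"
  Position 2: 'c' from first, 'j' from second => "cj"
Result: djcjcj

djcjcj


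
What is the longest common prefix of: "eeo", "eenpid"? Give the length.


Words: eeo, eenpid
  Position 0: all 'e' => match
  Position 1: all 'e' => match
  Position 2: ('o', 'n') => mismatch, stop
LCP = "ee" (length 2)

2


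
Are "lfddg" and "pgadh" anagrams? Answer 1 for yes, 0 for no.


Strings: "lfddg", "pgadh"
Sorted first:  ddfgl
Sorted second: adghp
Differ at position 0: 'd' vs 'a' => not anagrams

0


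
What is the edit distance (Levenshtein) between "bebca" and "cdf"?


Computing edit distance: "bebca" -> "cdf"
DP table:
           c    d    f
      0    1    2    3
  b   1    1    2    3
  e   2    2    2    3
  b   3    3    3    3
  c   4    3    4    4
  a   5    4    4    5
Edit distance = dp[5][3] = 5

5


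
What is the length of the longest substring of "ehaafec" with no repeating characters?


Input: "ehaafec"
Sliding window (track last position of each char):
  Position 0 ('e'): window [0,0] length 1 -- new best
  Position 1 ('h'): window [0,1] length 2 -- new best
  Position 2 ('a'): window [0,2] length 3 -- new best
  Position 3 ('a'): repeat (last at 2), move window start to 3
  Position 3 ('a'): window [3,3] length 1
  Position 4 ('f'): window [3,4] length 2
  Position 5 ('e'): window [3,5] length 3
  Position 6 ('c'): window [3,6] length 4 -- new best
Longest substring with no repeats: "afec" with length 4

4


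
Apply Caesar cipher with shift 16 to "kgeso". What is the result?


Caesar cipher: shift "kgeso" by 16
  'k' (pos 10) + 16 = pos 0 = 'a'
  'g' (pos 6) + 16 = pos 22 = 'w'
  'e' (pos 4) + 16 = pos 20 = 'u'
  's' (pos 18) + 16 = pos 8 = 'i'
  'o' (pos 14) + 16 = pos 4 = 'e'
Result: awuie

awuie


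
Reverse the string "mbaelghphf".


Input: mbaelghphf
Reading characters right to left:
  Position 9: 'f'
  Position 8: 'h'
  Position 7: 'p'
  Position 6: 'h'
  Position 5: 'g'
  Position 4: 'l'
  Position 3: 'e'
  Position 2: 'a'
  Position 1: 'b'
  Position 0: 'm'
Reversed: fhphgleabm

fhphgleabm


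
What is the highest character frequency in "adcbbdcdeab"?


Input: adcbbdcdeab
Character counts:
  'a': 2
  'b': 3
  'c': 2
  'd': 3
  'e': 1
Maximum frequency: 3

3


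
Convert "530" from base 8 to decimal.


Input: "530" in base 8
Positional expansion:
  Digit '5' (value 5) x 8^2 = 320
  Digit '3' (value 3) x 8^1 = 24
  Digit '0' (value 0) x 8^0 = 0
Sum = 344

344


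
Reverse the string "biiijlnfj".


Input: biiijlnfj
Reading characters right to left:
  Position 8: 'j'
  Position 7: 'f'
  Position 6: 'n'
  Position 5: 'l'
  Position 4: 'j'
  Position 3: 'i'
  Position 2: 'i'
  Position 1: 'i'
  Position 0: 'b'
Reversed: jfnljiiib

jfnljiiib


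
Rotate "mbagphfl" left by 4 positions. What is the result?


Input: "mbagphfl", rotate left by 4
First 4 characters: "mbag"
Remaining characters: "phfl"
Concatenate remaining + first: "phfl" + "mbag" = "phflmbag"

phflmbag


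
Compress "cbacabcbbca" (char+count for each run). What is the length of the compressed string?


Input: cbacabcbbca
Runs:
  'c' x 1 => "c1"
  'b' x 1 => "b1"
  'a' x 1 => "a1"
  'c' x 1 => "c1"
  'a' x 1 => "a1"
  'b' x 1 => "b1"
  'c' x 1 => "c1"
  'b' x 2 => "b2"
  'c' x 1 => "c1"
  'a' x 1 => "a1"
Compressed: "c1b1a1c1a1b1c1b2c1a1"
Compressed length: 20

20


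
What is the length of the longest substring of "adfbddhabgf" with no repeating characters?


Input: "adfbddhabgf"
Sliding window (track last position of each char):
  Position 0 ('a'): window [0,0] length 1 -- new best
  Position 1 ('d'): window [0,1] length 2 -- new best
  Position 2 ('f'): window [0,2] length 3 -- new best
  Position 3 ('b'): window [0,3] length 4 -- new best
  Position 4 ('d'): repeat (last at 1), move window start to 2
  Position 4 ('d'): window [2,4] length 3
  Position 5 ('d'): repeat (last at 4), move window start to 5
  Position 5 ('d'): window [5,5] length 1
  Position 6 ('h'): window [5,6] length 2
  Position 7 ('a'): window [5,7] length 3
  Position 8 ('b'): window [5,8] length 4
  Position 9 ('g'): window [5,9] length 5 -- new best
  Position 10 ('f'): window [5,10] length 6 -- new best
Longest substring with no repeats: "dhabgf" with length 6

6


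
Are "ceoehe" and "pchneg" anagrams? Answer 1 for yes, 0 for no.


Strings: "ceoehe", "pchneg"
Sorted first:  ceeeho
Sorted second: ceghnp
Differ at position 2: 'e' vs 'g' => not anagrams

0


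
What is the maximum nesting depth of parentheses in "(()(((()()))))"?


Input: "(()(((()()))))"
Tracking depth:
  Position 0 '(': depth becomes 1
  Position 1 '(': depth becomes 2
  Position 2 ')': depth becomes 1
  Position 3 '(': depth becomes 2
  Position 4 '(': depth becomes 3
  Position 5 '(': depth becomes 4
  Position 6 '(': depth becomes 5
  Position 7 ')': depth becomes 4
  Position 8 '(': depth becomes 5
  Position 9 ')': depth becomes 4
  Position 10 ')': depth becomes 3
  Position 11 ')': depth becomes 2
  Position 12 ')': depth becomes 1
  Position 13 ')': depth becomes 0
Maximum depth reached: 5

5


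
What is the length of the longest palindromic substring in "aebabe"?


Input: "aebabe"
Checking substrings for palindromes:
  [1:6] "ebabe" (len 5) => palindrome
  [2:5] "bab" (len 3) => palindrome
Longest palindromic substring: "ebabe" with length 5

5


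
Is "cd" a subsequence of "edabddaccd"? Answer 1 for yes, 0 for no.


Check if "cd" is a subsequence of "edabddaccd"
Greedy scan:
  Position 0 ('e'): no match needed
  Position 1 ('d'): no match needed
  Position 2 ('a'): no match needed
  Position 3 ('b'): no match needed
  Position 4 ('d'): no match needed
  Position 5 ('d'): no match needed
  Position 6 ('a'): no match needed
  Position 7 ('c'): matches sub[0] = 'c'
  Position 8 ('c'): no match needed
  Position 9 ('d'): matches sub[1] = 'd'
All 2 characters matched => is a subsequence

1


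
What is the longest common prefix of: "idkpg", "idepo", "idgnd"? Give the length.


Words: idkpg, idepo, idgnd
  Position 0: all 'i' => match
  Position 1: all 'd' => match
  Position 2: ('k', 'e', 'g') => mismatch, stop
LCP = "id" (length 2)

2


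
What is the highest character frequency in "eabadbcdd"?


Input: eabadbcdd
Character counts:
  'a': 2
  'b': 2
  'c': 1
  'd': 3
  'e': 1
Maximum frequency: 3

3


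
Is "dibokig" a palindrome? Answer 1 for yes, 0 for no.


Input: dibokig
Reversed: gikobid
  Compare pos 0 ('d') with pos 6 ('g'): MISMATCH
  Compare pos 1 ('i') with pos 5 ('i'): match
  Compare pos 2 ('b') with pos 4 ('k'): MISMATCH
Result: not a palindrome

0


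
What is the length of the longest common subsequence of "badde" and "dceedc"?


LCS of "badde" and "dceedc"
DP table:
           d    c    e    e    d    c
      0    0    0    0    0    0    0
  b   0    0    0    0    0    0    0
  a   0    0    0    0    0    0    0
  d   0    1    1    1    1    1    1
  d   0    1    1    1    1    2    2
  e   0    1    1    2    2    2    2
LCS length = dp[5][6] = 2

2


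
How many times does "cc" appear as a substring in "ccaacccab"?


Searching for "cc" in "ccaacccab"
Scanning each position:
  Position 0: "cc" => MATCH
  Position 1: "ca" => no
  Position 2: "aa" => no
  Position 3: "ac" => no
  Position 4: "cc" => MATCH
  Position 5: "cc" => MATCH
  Position 6: "ca" => no
  Position 7: "ab" => no
Total occurrences: 3

3


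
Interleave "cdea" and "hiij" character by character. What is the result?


Interleaving "cdea" and "hiij":
  Position 0: 'c' from first, 'h' from second => "ch"
  Position 1: 'd' from first, 'i' from second => "di"
  Position 2: 'e' from first, 'i' from second => "ei"
  Position 3: 'a' from first, 'j' from second => "aj"
Result: chdieiaj

chdieiaj


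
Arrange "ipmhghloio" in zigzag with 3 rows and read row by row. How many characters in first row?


Zigzag "ipmhghloio" into 3 rows:
Placing characters:
  'i' => row 0
  'p' => row 1
  'm' => row 2
  'h' => row 1
  'g' => row 0
  'h' => row 1
  'l' => row 2
  'o' => row 1
  'i' => row 0
  'o' => row 1
Rows:
  Row 0: "igi"
  Row 1: "phhoo"
  Row 2: "ml"
First row length: 3

3


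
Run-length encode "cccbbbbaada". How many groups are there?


Input: cccbbbbaada
Scanning for consecutive runs:
  Group 1: 'c' x 3 (positions 0-2)
  Group 2: 'b' x 4 (positions 3-6)
  Group 3: 'a' x 2 (positions 7-8)
  Group 4: 'd' x 1 (positions 9-9)
  Group 5: 'a' x 1 (positions 10-10)
Total groups: 5

5


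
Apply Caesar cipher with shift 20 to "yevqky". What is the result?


Caesar cipher: shift "yevqky" by 20
  'y' (pos 24) + 20 = pos 18 = 's'
  'e' (pos 4) + 20 = pos 24 = 'y'
  'v' (pos 21) + 20 = pos 15 = 'p'
  'q' (pos 16) + 20 = pos 10 = 'k'
  'k' (pos 10) + 20 = pos 4 = 'e'
  'y' (pos 24) + 20 = pos 18 = 's'
Result: sypkes

sypkes


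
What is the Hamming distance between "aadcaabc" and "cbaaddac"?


Comparing "aadcaabc" and "cbaaddac" position by position:
  Position 0: 'a' vs 'c' => differ
  Position 1: 'a' vs 'b' => differ
  Position 2: 'd' vs 'a' => differ
  Position 3: 'c' vs 'a' => differ
  Position 4: 'a' vs 'd' => differ
  Position 5: 'a' vs 'd' => differ
  Position 6: 'b' vs 'a' => differ
  Position 7: 'c' vs 'c' => same
Total differences (Hamming distance): 7

7


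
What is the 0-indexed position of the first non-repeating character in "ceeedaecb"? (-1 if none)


Input: ceeedaecb
Character frequencies:
  'a': 1
  'b': 1
  'c': 2
  'd': 1
  'e': 4
Scanning left to right for freq == 1:
  Position 0 ('c'): freq=2, skip
  Position 1 ('e'): freq=4, skip
  Position 2 ('e'): freq=4, skip
  Position 3 ('e'): freq=4, skip
  Position 4 ('d'): unique! => answer = 4

4


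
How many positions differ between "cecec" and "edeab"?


Comparing "cecec" and "edeab" position by position:
  Position 0: 'c' vs 'e' => DIFFER
  Position 1: 'e' vs 'd' => DIFFER
  Position 2: 'c' vs 'e' => DIFFER
  Position 3: 'e' vs 'a' => DIFFER
  Position 4: 'c' vs 'b' => DIFFER
Positions that differ: 5

5


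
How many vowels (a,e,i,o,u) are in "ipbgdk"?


Input: ipbgdk
Checking each character:
  'i' at position 0: vowel (running total: 1)
  'p' at position 1: consonant
  'b' at position 2: consonant
  'g' at position 3: consonant
  'd' at position 4: consonant
  'k' at position 5: consonant
Total vowels: 1

1


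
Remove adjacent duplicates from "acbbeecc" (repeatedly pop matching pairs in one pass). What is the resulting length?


Input: acbbeecc
Stack-based adjacent duplicate removal:
  Read 'a': push. Stack: a
  Read 'c': push. Stack: ac
  Read 'b': push. Stack: acb
  Read 'b': matches stack top 'b' => pop. Stack: ac
  Read 'e': push. Stack: ace
  Read 'e': matches stack top 'e' => pop. Stack: ac
  Read 'c': matches stack top 'c' => pop. Stack: a
  Read 'c': push. Stack: ac
Final stack: "ac" (length 2)

2


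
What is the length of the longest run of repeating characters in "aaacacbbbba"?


Input: "aaacacbbbba"
Scanning for longest run:
  Position 1 ('a'): continues run of 'a', length=2
  Position 2 ('a'): continues run of 'a', length=3
  Position 3 ('c'): new char, reset run to 1
  Position 4 ('a'): new char, reset run to 1
  Position 5 ('c'): new char, reset run to 1
  Position 6 ('b'): new char, reset run to 1
  Position 7 ('b'): continues run of 'b', length=2
  Position 8 ('b'): continues run of 'b', length=3
  Position 9 ('b'): continues run of 'b', length=4
  Position 10 ('a'): new char, reset run to 1
Longest run: 'b' with length 4

4


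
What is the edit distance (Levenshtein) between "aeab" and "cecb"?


Computing edit distance: "aeab" -> "cecb"
DP table:
           c    e    c    b
      0    1    2    3    4
  a   1    1    2    3    4
  e   2    2    1    2    3
  a   3    3    2    2    3
  b   4    4    3    3    2
Edit distance = dp[4][4] = 2

2


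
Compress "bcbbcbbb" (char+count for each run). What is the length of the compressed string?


Input: bcbbcbbb
Runs:
  'b' x 1 => "b1"
  'c' x 1 => "c1"
  'b' x 2 => "b2"
  'c' x 1 => "c1"
  'b' x 3 => "b3"
Compressed: "b1c1b2c1b3"
Compressed length: 10

10


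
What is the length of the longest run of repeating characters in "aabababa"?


Input: "aabababa"
Scanning for longest run:
  Position 1 ('a'): continues run of 'a', length=2
  Position 2 ('b'): new char, reset run to 1
  Position 3 ('a'): new char, reset run to 1
  Position 4 ('b'): new char, reset run to 1
  Position 5 ('a'): new char, reset run to 1
  Position 6 ('b'): new char, reset run to 1
  Position 7 ('a'): new char, reset run to 1
Longest run: 'a' with length 2

2


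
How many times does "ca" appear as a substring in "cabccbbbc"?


Searching for "ca" in "cabccbbbc"
Scanning each position:
  Position 0: "ca" => MATCH
  Position 1: "ab" => no
  Position 2: "bc" => no
  Position 3: "cc" => no
  Position 4: "cb" => no
  Position 5: "bb" => no
  Position 6: "bb" => no
  Position 7: "bc" => no
Total occurrences: 1

1


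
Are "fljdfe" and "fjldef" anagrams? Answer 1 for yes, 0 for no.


Strings: "fljdfe", "fjldef"
Sorted first:  deffjl
Sorted second: deffjl
Sorted forms match => anagrams

1


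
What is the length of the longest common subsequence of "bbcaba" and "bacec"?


LCS of "bbcaba" and "bacec"
DP table:
           b    a    c    e    c
      0    0    0    0    0    0
  b   0    1    1    1    1    1
  b   0    1    1    1    1    1
  c   0    1    1    2    2    2
  a   0    1    2    2    2    2
  b   0    1    2    2    2    2
  a   0    1    2    2    2    2
LCS length = dp[6][5] = 2

2


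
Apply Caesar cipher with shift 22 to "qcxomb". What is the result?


Caesar cipher: shift "qcxomb" by 22
  'q' (pos 16) + 22 = pos 12 = 'm'
  'c' (pos 2) + 22 = pos 24 = 'y'
  'x' (pos 23) + 22 = pos 19 = 't'
  'o' (pos 14) + 22 = pos 10 = 'k'
  'm' (pos 12) + 22 = pos 8 = 'i'
  'b' (pos 1) + 22 = pos 23 = 'x'
Result: mytkix

mytkix


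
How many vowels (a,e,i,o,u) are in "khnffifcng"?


Input: khnffifcng
Checking each character:
  'k' at position 0: consonant
  'h' at position 1: consonant
  'n' at position 2: consonant
  'f' at position 3: consonant
  'f' at position 4: consonant
  'i' at position 5: vowel (running total: 1)
  'f' at position 6: consonant
  'c' at position 7: consonant
  'n' at position 8: consonant
  'g' at position 9: consonant
Total vowels: 1

1


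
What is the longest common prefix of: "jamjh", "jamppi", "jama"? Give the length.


Words: jamjh, jamppi, jama
  Position 0: all 'j' => match
  Position 1: all 'a' => match
  Position 2: all 'm' => match
  Position 3: ('j', 'p', 'a') => mismatch, stop
LCP = "jam" (length 3)

3


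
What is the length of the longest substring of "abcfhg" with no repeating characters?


Input: "abcfhg"
Sliding window (track last position of each char):
  Position 0 ('a'): window [0,0] length 1 -- new best
  Position 1 ('b'): window [0,1] length 2 -- new best
  Position 2 ('c'): window [0,2] length 3 -- new best
  Position 3 ('f'): window [0,3] length 4 -- new best
  Position 4 ('h'): window [0,4] length 5 -- new best
  Position 5 ('g'): window [0,5] length 6 -- new best
Longest substring with no repeats: "abcfhg" with length 6

6


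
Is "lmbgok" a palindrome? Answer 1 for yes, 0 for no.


Input: lmbgok
Reversed: kogbml
  Compare pos 0 ('l') with pos 5 ('k'): MISMATCH
  Compare pos 1 ('m') with pos 4 ('o'): MISMATCH
  Compare pos 2 ('b') with pos 3 ('g'): MISMATCH
Result: not a palindrome

0


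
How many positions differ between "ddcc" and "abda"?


Comparing "ddcc" and "abda" position by position:
  Position 0: 'd' vs 'a' => DIFFER
  Position 1: 'd' vs 'b' => DIFFER
  Position 2: 'c' vs 'd' => DIFFER
  Position 3: 'c' vs 'a' => DIFFER
Positions that differ: 4

4


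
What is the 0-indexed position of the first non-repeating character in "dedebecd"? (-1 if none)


Input: dedebecd
Character frequencies:
  'b': 1
  'c': 1
  'd': 3
  'e': 3
Scanning left to right for freq == 1:
  Position 0 ('d'): freq=3, skip
  Position 1 ('e'): freq=3, skip
  Position 2 ('d'): freq=3, skip
  Position 3 ('e'): freq=3, skip
  Position 4 ('b'): unique! => answer = 4

4


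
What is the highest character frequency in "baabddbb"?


Input: baabddbb
Character counts:
  'a': 2
  'b': 4
  'd': 2
Maximum frequency: 4

4


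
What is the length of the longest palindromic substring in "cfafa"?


Input: "cfafa"
Checking substrings for palindromes:
  [1:4] "faf" (len 3) => palindrome
  [2:5] "afa" (len 3) => palindrome
Longest palindromic substring: "faf" with length 3

3


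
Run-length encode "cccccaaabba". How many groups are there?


Input: cccccaaabba
Scanning for consecutive runs:
  Group 1: 'c' x 5 (positions 0-4)
  Group 2: 'a' x 3 (positions 5-7)
  Group 3: 'b' x 2 (positions 8-9)
  Group 4: 'a' x 1 (positions 10-10)
Total groups: 4

4


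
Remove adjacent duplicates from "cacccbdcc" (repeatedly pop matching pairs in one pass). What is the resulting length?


Input: cacccbdcc
Stack-based adjacent duplicate removal:
  Read 'c': push. Stack: c
  Read 'a': push. Stack: ca
  Read 'c': push. Stack: cac
  Read 'c': matches stack top 'c' => pop. Stack: ca
  Read 'c': push. Stack: cac
  Read 'b': push. Stack: cacb
  Read 'd': push. Stack: cacbd
  Read 'c': push. Stack: cacbdc
  Read 'c': matches stack top 'c' => pop. Stack: cacbd
Final stack: "cacbd" (length 5)

5


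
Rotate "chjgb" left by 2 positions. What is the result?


Input: "chjgb", rotate left by 2
First 2 characters: "ch"
Remaining characters: "jgb"
Concatenate remaining + first: "jgb" + "ch" = "jgbch"

jgbch


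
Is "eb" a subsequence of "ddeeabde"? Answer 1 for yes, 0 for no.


Check if "eb" is a subsequence of "ddeeabde"
Greedy scan:
  Position 0 ('d'): no match needed
  Position 1 ('d'): no match needed
  Position 2 ('e'): matches sub[0] = 'e'
  Position 3 ('e'): no match needed
  Position 4 ('a'): no match needed
  Position 5 ('b'): matches sub[1] = 'b'
  Position 6 ('d'): no match needed
  Position 7 ('e'): no match needed
All 2 characters matched => is a subsequence

1


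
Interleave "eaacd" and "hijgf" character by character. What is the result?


Interleaving "eaacd" and "hijgf":
  Position 0: 'e' from first, 'h' from second => "eh"
  Position 1: 'a' from first, 'i' from second => "ai"
  Position 2: 'a' from first, 'j' from second => "aj"
  Position 3: 'c' from first, 'g' from second => "cg"
  Position 4: 'd' from first, 'f' from second => "df"
Result: ehaiajcgdf

ehaiajcgdf


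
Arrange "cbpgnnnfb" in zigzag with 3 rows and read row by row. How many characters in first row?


Zigzag "cbpgnnnfb" into 3 rows:
Placing characters:
  'c' => row 0
  'b' => row 1
  'p' => row 2
  'g' => row 1
  'n' => row 0
  'n' => row 1
  'n' => row 2
  'f' => row 1
  'b' => row 0
Rows:
  Row 0: "cnb"
  Row 1: "bgnf"
  Row 2: "pn"
First row length: 3

3


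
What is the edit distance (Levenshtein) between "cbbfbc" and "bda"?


Computing edit distance: "cbbfbc" -> "bda"
DP table:
           b    d    a
      0    1    2    3
  c   1    1    2    3
  b   2    1    2    3
  b   3    2    2    3
  f   4    3    3    3
  b   5    4    4    4
  c   6    5    5    5
Edit distance = dp[6][3] = 5

5


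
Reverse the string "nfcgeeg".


Input: nfcgeeg
Reading characters right to left:
  Position 6: 'g'
  Position 5: 'e'
  Position 4: 'e'
  Position 3: 'g'
  Position 2: 'c'
  Position 1: 'f'
  Position 0: 'n'
Reversed: geegcfn

geegcfn


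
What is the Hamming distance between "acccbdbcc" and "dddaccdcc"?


Comparing "acccbdbcc" and "dddaccdcc" position by position:
  Position 0: 'a' vs 'd' => differ
  Position 1: 'c' vs 'd' => differ
  Position 2: 'c' vs 'd' => differ
  Position 3: 'c' vs 'a' => differ
  Position 4: 'b' vs 'c' => differ
  Position 5: 'd' vs 'c' => differ
  Position 6: 'b' vs 'd' => differ
  Position 7: 'c' vs 'c' => same
  Position 8: 'c' vs 'c' => same
Total differences (Hamming distance): 7

7


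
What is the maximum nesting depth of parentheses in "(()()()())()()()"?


Input: "(()()()())()()()"
Tracking depth:
  Position 0 '(': depth becomes 1
  Position 1 '(': depth becomes 2
  Position 2 ')': depth becomes 1
  Position 3 '(': depth becomes 2
  Position 4 ')': depth becomes 1
  Position 5 '(': depth becomes 2
  Position 6 ')': depth becomes 1
  Position 7 '(': depth becomes 2
  Position 8 ')': depth becomes 1
  Position 9 ')': depth becomes 0
  Position 10 '(': depth becomes 1
  Position 11 ')': depth becomes 0
  Position 12 '(': depth becomes 1
  Position 13 ')': depth becomes 0
  Position 14 '(': depth becomes 1
  Position 15 ')': depth becomes 0
Maximum depth reached: 2

2


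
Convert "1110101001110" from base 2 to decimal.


Input: "1110101001110" in base 2
Positional expansion:
  Digit '1' (value 1) x 2^12 = 4096
  Digit '1' (value 1) x 2^11 = 2048
  Digit '1' (value 1) x 2^10 = 1024
  Digit '0' (value 0) x 2^9 = 0
  Digit '1' (value 1) x 2^8 = 256
  Digit '0' (value 0) x 2^7 = 0
  Digit '1' (value 1) x 2^6 = 64
  Digit '0' (value 0) x 2^5 = 0
  Digit '0' (value 0) x 2^4 = 0
  Digit '1' (value 1) x 2^3 = 8
  Digit '1' (value 1) x 2^2 = 4
  Digit '1' (value 1) x 2^1 = 2
  Digit '0' (value 0) x 2^0 = 0
Sum = 7502

7502


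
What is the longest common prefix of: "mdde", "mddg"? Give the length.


Words: mdde, mddg
  Position 0: all 'm' => match
  Position 1: all 'd' => match
  Position 2: all 'd' => match
  Position 3: ('e', 'g') => mismatch, stop
LCP = "mdd" (length 3)

3


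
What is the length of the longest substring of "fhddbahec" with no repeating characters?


Input: "fhddbahec"
Sliding window (track last position of each char):
  Position 0 ('f'): window [0,0] length 1 -- new best
  Position 1 ('h'): window [0,1] length 2 -- new best
  Position 2 ('d'): window [0,2] length 3 -- new best
  Position 3 ('d'): repeat (last at 2), move window start to 3
  Position 3 ('d'): window [3,3] length 1
  Position 4 ('b'): window [3,4] length 2
  Position 5 ('a'): window [3,5] length 3
  Position 6 ('h'): window [3,6] length 4 -- new best
  Position 7 ('e'): window [3,7] length 5 -- new best
  Position 8 ('c'): window [3,8] length 6 -- new best
Longest substring with no repeats: "dbahec" with length 6

6


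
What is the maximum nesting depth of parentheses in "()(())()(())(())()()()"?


Input: "()(())()(())(())()()()"
Tracking depth:
  Position 0 '(': depth becomes 1
  Position 1 ')': depth becomes 0
  Position 2 '(': depth becomes 1
  Position 3 '(': depth becomes 2
  Position 4 ')': depth becomes 1
  Position 5 ')': depth becomes 0
  Position 6 '(': depth becomes 1
  Position 7 ')': depth becomes 0
  Position 8 '(': depth becomes 1
  Position 9 '(': depth becomes 2
  Position 10 ')': depth becomes 1
  Position 11 ')': depth becomes 0
  Position 12 '(': depth becomes 1
  Position 13 '(': depth becomes 2
  Position 14 ')': depth becomes 1
  Position 15 ')': depth becomes 0
  Position 16 '(': depth becomes 1
  Position 17 ')': depth becomes 0
  Position 18 '(': depth becomes 1
  Position 19 ')': depth becomes 0
  Position 20 '(': depth becomes 1
  Position 21 ')': depth becomes 0
Maximum depth reached: 2

2


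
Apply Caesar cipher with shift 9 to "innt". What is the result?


Caesar cipher: shift "innt" by 9
  'i' (pos 8) + 9 = pos 17 = 'r'
  'n' (pos 13) + 9 = pos 22 = 'w'
  'n' (pos 13) + 9 = pos 22 = 'w'
  't' (pos 19) + 9 = pos 2 = 'c'
Result: rwwc

rwwc


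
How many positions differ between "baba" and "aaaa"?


Comparing "baba" and "aaaa" position by position:
  Position 0: 'b' vs 'a' => DIFFER
  Position 1: 'a' vs 'a' => same
  Position 2: 'b' vs 'a' => DIFFER
  Position 3: 'a' vs 'a' => same
Positions that differ: 2

2


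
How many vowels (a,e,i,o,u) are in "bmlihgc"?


Input: bmlihgc
Checking each character:
  'b' at position 0: consonant
  'm' at position 1: consonant
  'l' at position 2: consonant
  'i' at position 3: vowel (running total: 1)
  'h' at position 4: consonant
  'g' at position 5: consonant
  'c' at position 6: consonant
Total vowels: 1

1


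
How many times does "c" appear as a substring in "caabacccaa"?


Searching for "c" in "caabacccaa"
Scanning each position:
  Position 0: "c" => MATCH
  Position 1: "a" => no
  Position 2: "a" => no
  Position 3: "b" => no
  Position 4: "a" => no
  Position 5: "c" => MATCH
  Position 6: "c" => MATCH
  Position 7: "c" => MATCH
  Position 8: "a" => no
  Position 9: "a" => no
Total occurrences: 4

4


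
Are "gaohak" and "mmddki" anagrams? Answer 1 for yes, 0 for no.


Strings: "gaohak", "mmddki"
Sorted first:  aaghko
Sorted second: ddikmm
Differ at position 0: 'a' vs 'd' => not anagrams

0


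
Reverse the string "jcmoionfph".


Input: jcmoionfph
Reading characters right to left:
  Position 9: 'h'
  Position 8: 'p'
  Position 7: 'f'
  Position 6: 'n'
  Position 5: 'o'
  Position 4: 'i'
  Position 3: 'o'
  Position 2: 'm'
  Position 1: 'c'
  Position 0: 'j'
Reversed: hpfnoiomcj

hpfnoiomcj


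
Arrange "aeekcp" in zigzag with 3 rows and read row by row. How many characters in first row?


Zigzag "aeekcp" into 3 rows:
Placing characters:
  'a' => row 0
  'e' => row 1
  'e' => row 2
  'k' => row 1
  'c' => row 0
  'p' => row 1
Rows:
  Row 0: "ac"
  Row 1: "ekp"
  Row 2: "e"
First row length: 2

2


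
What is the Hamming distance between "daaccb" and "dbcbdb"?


Comparing "daaccb" and "dbcbdb" position by position:
  Position 0: 'd' vs 'd' => same
  Position 1: 'a' vs 'b' => differ
  Position 2: 'a' vs 'c' => differ
  Position 3: 'c' vs 'b' => differ
  Position 4: 'c' vs 'd' => differ
  Position 5: 'b' vs 'b' => same
Total differences (Hamming distance): 4

4


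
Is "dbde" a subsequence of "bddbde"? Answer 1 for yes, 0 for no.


Check if "dbde" is a subsequence of "bddbde"
Greedy scan:
  Position 0 ('b'): no match needed
  Position 1 ('d'): matches sub[0] = 'd'
  Position 2 ('d'): no match needed
  Position 3 ('b'): matches sub[1] = 'b'
  Position 4 ('d'): matches sub[2] = 'd'
  Position 5 ('e'): matches sub[3] = 'e'
All 4 characters matched => is a subsequence

1


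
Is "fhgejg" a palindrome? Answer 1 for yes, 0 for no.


Input: fhgejg
Reversed: gjeghf
  Compare pos 0 ('f') with pos 5 ('g'): MISMATCH
  Compare pos 1 ('h') with pos 4 ('j'): MISMATCH
  Compare pos 2 ('g') with pos 3 ('e'): MISMATCH
Result: not a palindrome

0


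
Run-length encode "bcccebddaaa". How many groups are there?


Input: bcccebddaaa
Scanning for consecutive runs:
  Group 1: 'b' x 1 (positions 0-0)
  Group 2: 'c' x 3 (positions 1-3)
  Group 3: 'e' x 1 (positions 4-4)
  Group 4: 'b' x 1 (positions 5-5)
  Group 5: 'd' x 2 (positions 6-7)
  Group 6: 'a' x 3 (positions 8-10)
Total groups: 6

6


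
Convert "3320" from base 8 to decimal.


Input: "3320" in base 8
Positional expansion:
  Digit '3' (value 3) x 8^3 = 1536
  Digit '3' (value 3) x 8^2 = 192
  Digit '2' (value 2) x 8^1 = 16
  Digit '0' (value 0) x 8^0 = 0
Sum = 1744

1744


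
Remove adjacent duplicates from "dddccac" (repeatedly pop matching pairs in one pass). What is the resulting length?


Input: dddccac
Stack-based adjacent duplicate removal:
  Read 'd': push. Stack: d
  Read 'd': matches stack top 'd' => pop. Stack: (empty)
  Read 'd': push. Stack: d
  Read 'c': push. Stack: dc
  Read 'c': matches stack top 'c' => pop. Stack: d
  Read 'a': push. Stack: da
  Read 'c': push. Stack: dac
Final stack: "dac" (length 3)

3


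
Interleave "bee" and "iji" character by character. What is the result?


Interleaving "bee" and "iji":
  Position 0: 'b' from first, 'i' from second => "bi"
  Position 1: 'e' from first, 'j' from second => "ej"
  Position 2: 'e' from first, 'i' from second => "ei"
Result: biejei

biejei


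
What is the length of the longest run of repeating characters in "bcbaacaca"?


Input: "bcbaacaca"
Scanning for longest run:
  Position 1 ('c'): new char, reset run to 1
  Position 2 ('b'): new char, reset run to 1
  Position 3 ('a'): new char, reset run to 1
  Position 4 ('a'): continues run of 'a', length=2
  Position 5 ('c'): new char, reset run to 1
  Position 6 ('a'): new char, reset run to 1
  Position 7 ('c'): new char, reset run to 1
  Position 8 ('a'): new char, reset run to 1
Longest run: 'a' with length 2

2


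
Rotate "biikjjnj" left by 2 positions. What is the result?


Input: "biikjjnj", rotate left by 2
First 2 characters: "bi"
Remaining characters: "ikjjnj"
Concatenate remaining + first: "ikjjnj" + "bi" = "ikjjnjbi"

ikjjnjbi


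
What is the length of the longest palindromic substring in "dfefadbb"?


Input: "dfefadbb"
Checking substrings for palindromes:
  [1:4] "fef" (len 3) => palindrome
  [6:8] "bb" (len 2) => palindrome
Longest palindromic substring: "fef" with length 3

3


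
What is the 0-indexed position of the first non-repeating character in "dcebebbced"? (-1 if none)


Input: dcebebbced
Character frequencies:
  'b': 3
  'c': 2
  'd': 2
  'e': 3
Scanning left to right for freq == 1:
  Position 0 ('d'): freq=2, skip
  Position 1 ('c'): freq=2, skip
  Position 2 ('e'): freq=3, skip
  Position 3 ('b'): freq=3, skip
  Position 4 ('e'): freq=3, skip
  Position 5 ('b'): freq=3, skip
  Position 6 ('b'): freq=3, skip
  Position 7 ('c'): freq=2, skip
  Position 8 ('e'): freq=3, skip
  Position 9 ('d'): freq=2, skip
  No unique character found => answer = -1

-1


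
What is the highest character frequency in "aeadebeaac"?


Input: aeadebeaac
Character counts:
  'a': 4
  'b': 1
  'c': 1
  'd': 1
  'e': 3
Maximum frequency: 4

4


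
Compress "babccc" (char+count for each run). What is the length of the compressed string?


Input: babccc
Runs:
  'b' x 1 => "b1"
  'a' x 1 => "a1"
  'b' x 1 => "b1"
  'c' x 3 => "c3"
Compressed: "b1a1b1c3"
Compressed length: 8

8


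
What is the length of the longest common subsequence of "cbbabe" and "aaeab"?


LCS of "cbbabe" and "aaeab"
DP table:
           a    a    e    a    b
      0    0    0    0    0    0
  c   0    0    0    0    0    0
  b   0    0    0    0    0    1
  b   0    0    0    0    0    1
  a   0    1    1    1    1    1
  b   0    1    1    1    1    2
  e   0    1    1    2    2    2
LCS length = dp[6][5] = 2

2


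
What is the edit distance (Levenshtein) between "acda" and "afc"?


Computing edit distance: "acda" -> "afc"
DP table:
           a    f    c
      0    1    2    3
  a   1    0    1    2
  c   2    1    1    1
  d   3    2    2    2
  a   4    3    3    3
Edit distance = dp[4][3] = 3

3


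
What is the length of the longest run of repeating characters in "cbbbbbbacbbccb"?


Input: "cbbbbbbacbbccb"
Scanning for longest run:
  Position 1 ('b'): new char, reset run to 1
  Position 2 ('b'): continues run of 'b', length=2
  Position 3 ('b'): continues run of 'b', length=3
  Position 4 ('b'): continues run of 'b', length=4
  Position 5 ('b'): continues run of 'b', length=5
  Position 6 ('b'): continues run of 'b', length=6
  Position 7 ('a'): new char, reset run to 1
  Position 8 ('c'): new char, reset run to 1
  Position 9 ('b'): new char, reset run to 1
  Position 10 ('b'): continues run of 'b', length=2
  Position 11 ('c'): new char, reset run to 1
  Position 12 ('c'): continues run of 'c', length=2
  Position 13 ('b'): new char, reset run to 1
Longest run: 'b' with length 6

6


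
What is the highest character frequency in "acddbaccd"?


Input: acddbaccd
Character counts:
  'a': 2
  'b': 1
  'c': 3
  'd': 3
Maximum frequency: 3

3


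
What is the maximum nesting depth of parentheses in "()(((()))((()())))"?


Input: "()(((()))((()())))"
Tracking depth:
  Position 0 '(': depth becomes 1
  Position 1 ')': depth becomes 0
  Position 2 '(': depth becomes 1
  Position 3 '(': depth becomes 2
  Position 4 '(': depth becomes 3
  Position 5 '(': depth becomes 4
  Position 6 ')': depth becomes 3
  Position 7 ')': depth becomes 2
  Position 8 ')': depth becomes 1
  Position 9 '(': depth becomes 2
  Position 10 '(': depth becomes 3
  Position 11 '(': depth becomes 4
  Position 12 ')': depth becomes 3
  Position 13 '(': depth becomes 4
  Position 14 ')': depth becomes 3
  Position 15 ')': depth becomes 2
  Position 16 ')': depth becomes 1
  Position 17 ')': depth becomes 0
Maximum depth reached: 4

4


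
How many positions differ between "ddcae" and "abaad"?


Comparing "ddcae" and "abaad" position by position:
  Position 0: 'd' vs 'a' => DIFFER
  Position 1: 'd' vs 'b' => DIFFER
  Position 2: 'c' vs 'a' => DIFFER
  Position 3: 'a' vs 'a' => same
  Position 4: 'e' vs 'd' => DIFFER
Positions that differ: 4

4


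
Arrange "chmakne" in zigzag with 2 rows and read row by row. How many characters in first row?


Zigzag "chmakne" into 2 rows:
Placing characters:
  'c' => row 0
  'h' => row 1
  'm' => row 0
  'a' => row 1
  'k' => row 0
  'n' => row 1
  'e' => row 0
Rows:
  Row 0: "cmke"
  Row 1: "han"
First row length: 4

4
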